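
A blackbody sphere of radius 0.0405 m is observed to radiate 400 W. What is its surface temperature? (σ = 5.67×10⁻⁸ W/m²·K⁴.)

T ≈ 765 K

A = 4πr² = 4π × (0.0405)² = 0.0206 m².
From P = σAT⁴, T = (P / σA)^(1/4) = (400 / (5.67×10⁻⁸ × 0.0206))^(1/4).
T = (3.42×10^11)^(1/4) = 765 K.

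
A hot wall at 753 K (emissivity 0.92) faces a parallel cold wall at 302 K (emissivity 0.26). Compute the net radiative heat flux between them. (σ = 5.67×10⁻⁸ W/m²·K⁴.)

q ≈ 4510 W/m²

For two large parallel gray plates, q = σ(T₁⁴ − T₂⁴) / (1/ε₁ + 1/ε₂ − 1).
1/ε₁ + 1/ε₂ − 1 = 1/0.92 + 1/0.26 − 1 = 3.933.
T₁⁴ − T₂⁴ = 3.21×10^11 − 8.32×10^9 = 3.13×10^11 K⁴.
q = 5.67×10⁻⁸ × 3.13×10^11 / 3.933 = 4510 W/m².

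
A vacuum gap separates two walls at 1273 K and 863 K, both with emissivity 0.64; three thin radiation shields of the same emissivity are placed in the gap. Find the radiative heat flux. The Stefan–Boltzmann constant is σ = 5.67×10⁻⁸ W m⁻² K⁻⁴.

Each of the 4 gaps contributes resistance (2/ε − 1) = 2/0.64 − 1 = 2.125; total = 8.500.
q = σ(T₁⁴ − T₂⁴) / 8.500 = 5.67×10⁻⁸ × 2.07×10^12 / 8.500 = 13800 W/m².

q ≈ 13800 W/m²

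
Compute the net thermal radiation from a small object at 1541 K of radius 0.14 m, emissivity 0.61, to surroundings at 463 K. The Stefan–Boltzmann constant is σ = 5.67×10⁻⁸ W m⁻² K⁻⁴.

A = 4πr² = 4π × (0.14)² = 0.246 m².
Q = εσA(T⁴ − T_s⁴). T⁴ − T_s⁴ = (1541)⁴ − (463)⁴ = 5.64×10^12 − 4.60×10^10 = 5.59×10^12 K⁴.
Q = 0.61 × 5.67×10⁻⁸ × 0.246 × 5.59×10^12 = 47600 W.

Q ≈ 47600 W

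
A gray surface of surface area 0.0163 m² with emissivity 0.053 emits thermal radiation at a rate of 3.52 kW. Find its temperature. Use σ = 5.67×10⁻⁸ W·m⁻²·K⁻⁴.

T ≈ 2910 K

From P = εσAT⁴, T = (P / εσA)^(1/4) = (3520 / (0.053 × 5.67×10⁻⁸ × 0.0163))^(1/4).
T = (7.19×10^13)^(1/4) = 2910 K.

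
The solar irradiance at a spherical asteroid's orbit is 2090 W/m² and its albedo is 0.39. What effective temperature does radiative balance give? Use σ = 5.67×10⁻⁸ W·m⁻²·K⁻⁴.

Power absorbed = (1−a)S·πR²; power emitted = 4πR²σT⁴. Equating and cancelling πR²:
T = ((1−a)S / 4σ)^(1/4) = (1270 / (4 × 5.67×10⁻⁸))^(1/4) = (5.62×10^9)^(1/4).
T = 274 K.

T ≈ 274 K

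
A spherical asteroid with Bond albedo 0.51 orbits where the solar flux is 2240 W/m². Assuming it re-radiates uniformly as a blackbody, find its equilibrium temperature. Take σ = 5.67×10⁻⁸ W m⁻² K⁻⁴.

Power absorbed = (1−a)S·πR²; power emitted = 4πR²σT⁴. Equating and cancelling πR²:
T = ((1−a)S / 4σ)^(1/4) = (1100 / (4 × 5.67×10⁻⁸))^(1/4) = (4.84×10^9)^(1/4).
T = 264 K.

T ≈ 264 K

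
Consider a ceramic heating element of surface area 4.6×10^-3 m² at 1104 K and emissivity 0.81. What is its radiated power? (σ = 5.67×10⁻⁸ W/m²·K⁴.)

P ≈ 314 W

P = εσAT⁴ = 0.81 × 5.67×10⁻⁸ × 4.60×10^-3 × (1104)⁴ = 0.81 × 5.67×10⁻⁸ × 4.60×10^-3 × 1.49×10^12.
P = 314 W.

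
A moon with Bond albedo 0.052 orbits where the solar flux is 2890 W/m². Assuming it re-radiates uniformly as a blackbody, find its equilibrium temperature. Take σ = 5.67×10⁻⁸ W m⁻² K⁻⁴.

Power absorbed = (1−a)S·πR²; power emitted = 4πR²σT⁴. Equating and cancelling πR²:
T = ((1−a)S / 4σ)^(1/4) = (2740 / (4 × 5.67×10⁻⁸))^(1/4) = (1.21×10^10)^(1/4).
T = 332 K.

T ≈ 332 K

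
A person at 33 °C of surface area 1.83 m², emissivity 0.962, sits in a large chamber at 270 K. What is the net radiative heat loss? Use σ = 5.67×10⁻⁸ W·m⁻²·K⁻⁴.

Convert: 33 °C = 306 K.
Q = εσA(T⁴ − T_s⁴). T⁴ − T_s⁴ = (306)⁴ − (270)⁴ = 8.77×10^9 − 5.31×10^9 = 3.45×10^9 K⁴.
Q = 0.962 × 5.67×10⁻⁸ × 1.83 × 3.45×10^9 = 345 W.

Q ≈ 345 W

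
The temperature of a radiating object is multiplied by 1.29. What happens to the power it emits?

P ∝ T⁴, so the power scales as (1.29)⁴ = 2.77.

factor ≈ 2.77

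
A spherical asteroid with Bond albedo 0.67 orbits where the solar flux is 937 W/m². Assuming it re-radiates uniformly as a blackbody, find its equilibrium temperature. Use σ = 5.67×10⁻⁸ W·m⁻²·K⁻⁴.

Power absorbed = (1−a)S·πR²; power emitted = 4πR²σT⁴. Equating and cancelling πR²:
T = ((1−a)S / 4σ)^(1/4) = (309 / (4 × 5.67×10⁻⁸))^(1/4) = (1.36×10^9)^(1/4).
T = 192 K.

T ≈ 192 K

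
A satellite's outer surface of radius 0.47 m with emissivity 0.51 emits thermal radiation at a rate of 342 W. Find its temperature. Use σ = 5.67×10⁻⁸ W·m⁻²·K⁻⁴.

T ≈ 255 K

A = 4πr² = 4π × (0.47)² = 2.78 m².
From P = εσAT⁴, T = (P / εσA)^(1/4) = (342 / (0.51 × 5.67×10⁻⁸ × 2.78))^(1/4).
T = (4.26×10^9)^(1/4) = 255 K.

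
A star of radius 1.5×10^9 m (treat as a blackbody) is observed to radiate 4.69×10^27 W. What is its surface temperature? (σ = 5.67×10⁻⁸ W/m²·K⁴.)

A = 4πr² = 4π × (1.5×10^9)² = 2.83×10^19 m².
From P = σAT⁴, T = (P / σA)^(1/4) = (4.69×10^27 / (5.67×10⁻⁸ × 2.83×10^19))^(1/4).
T = (2.93×10^15)^(1/4) = 7350 K.

T ≈ 7350 K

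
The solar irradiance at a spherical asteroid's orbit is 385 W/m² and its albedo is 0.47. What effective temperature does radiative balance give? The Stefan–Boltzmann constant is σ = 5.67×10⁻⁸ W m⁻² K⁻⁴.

Power absorbed = (1−a)S·πR²; power emitted = 4πR²σT⁴. Equating and cancelling πR²:
T = ((1−a)S / 4σ)^(1/4) = (204 / (4 × 5.67×10⁻⁸))^(1/4) = (9.00×10^8)^(1/4).
T = 173 K.

T ≈ 173 K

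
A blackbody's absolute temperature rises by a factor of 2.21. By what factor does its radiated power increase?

factor ≈ 23.9

P ∝ T⁴, so the power scales as (2.21)⁴ = 23.9.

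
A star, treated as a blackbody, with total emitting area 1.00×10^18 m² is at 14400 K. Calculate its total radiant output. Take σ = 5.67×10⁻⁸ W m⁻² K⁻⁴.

P = σAT⁴ = 5.67×10⁻⁸ × 1.00×10^18 × (14400)⁴ = 5.67×10⁻⁸ × 1.00×10^18 × 4.30×10^16.
P = 2.44×10^27 W.

P ≈ 2.44×10^27 W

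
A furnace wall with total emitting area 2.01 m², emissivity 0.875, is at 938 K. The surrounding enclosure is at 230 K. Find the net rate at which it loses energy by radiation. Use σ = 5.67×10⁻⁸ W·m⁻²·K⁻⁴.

Q = εσA(T⁴ − T_s⁴). T⁴ − T_s⁴ = (938)⁴ − (230)⁴ = 7.74×10^11 − 2.80×10^9 = 7.71×10^11 K⁴.
Q = 0.875 × 5.67×10⁻⁸ × 2.01 × 7.71×10^11 = 76900 W.

Q ≈ 76900 W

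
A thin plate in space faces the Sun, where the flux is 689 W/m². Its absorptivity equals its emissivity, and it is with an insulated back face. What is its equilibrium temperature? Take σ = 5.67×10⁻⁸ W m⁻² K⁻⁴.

Absorbed flux αS = emitted flux εσT⁴ (one radiating face); with α = ε, T = (S/σ)^(1/4).
T = (689 / 5.67×10⁻⁸)^(1/4) = (1.22×10^10)^(1/4).
T = 332 K.

T ≈ 332 K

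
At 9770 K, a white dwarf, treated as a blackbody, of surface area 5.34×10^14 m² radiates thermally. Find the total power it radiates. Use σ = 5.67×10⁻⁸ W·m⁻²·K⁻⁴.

P ≈ 2.76×10^23 W

P = σAT⁴ = 5.67×10⁻⁸ × 5.34×10^14 × (9770)⁴ = 5.67×10⁻⁸ × 5.34×10^14 × 9.11×10^15.
P = 2.76×10^23 W.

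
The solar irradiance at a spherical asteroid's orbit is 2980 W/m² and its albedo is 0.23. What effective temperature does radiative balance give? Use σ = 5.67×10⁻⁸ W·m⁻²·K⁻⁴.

T ≈ 317 K

Power absorbed = (1−a)S·πR²; power emitted = 4πR²σT⁴. Equating and cancelling πR²:
T = ((1−a)S / 4σ)^(1/4) = (2290 / (4 × 5.67×10⁻⁸))^(1/4) = (1.01×10^10)^(1/4).
T = 317 K.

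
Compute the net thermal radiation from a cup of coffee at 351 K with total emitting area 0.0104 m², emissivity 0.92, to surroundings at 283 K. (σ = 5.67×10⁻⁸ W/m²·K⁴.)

Q = εσA(T⁴ − T_s⁴). T⁴ − T_s⁴ = (351)⁴ − (283)⁴ = 1.52×10^10 − 6.41×10^9 = 8.76×10^9 K⁴.
Q = 0.92 × 5.67×10⁻⁸ × 0.0104 × 8.76×10^9 = 4.75 W.

Q ≈ 4.75 W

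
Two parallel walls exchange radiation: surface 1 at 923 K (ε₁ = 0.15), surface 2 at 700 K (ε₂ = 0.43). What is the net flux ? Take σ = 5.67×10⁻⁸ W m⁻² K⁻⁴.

For two large parallel gray plates, q = σ(T₁⁴ − T₂⁴) / (1/ε₁ + 1/ε₂ − 1).
1/ε₁ + 1/ε₂ − 1 = 1/0.15 + 1/0.43 − 1 = 7.992.
T₁⁴ − T₂⁴ = 7.26×10^11 − 2.40×10^11 = 4.86×10^11 K⁴.
q = 5.67×10⁻⁸ × 4.86×10^11 / 7.992 = 3450 W/m².

q ≈ 3450 W/m²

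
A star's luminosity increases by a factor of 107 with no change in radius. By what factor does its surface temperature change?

factor ≈ 3.22

P ∝ T⁴ ⇒ T ∝ P^(1/4), so T scales by (107)^(1/4) = 3.22.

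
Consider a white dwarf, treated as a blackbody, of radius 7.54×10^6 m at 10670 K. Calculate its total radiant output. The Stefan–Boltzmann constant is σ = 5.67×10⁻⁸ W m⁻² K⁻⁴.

P ≈ 5.25×10^23 W

A = 4πr² = 4π × (7.54×10^6)² = 7.14×10^14 m².
P = σAT⁴ = 5.67×10⁻⁸ × 7.14×10^14 × (10670)⁴ = 5.67×10⁻⁸ × 7.14×10^14 × 1.30×10^16.
P = 5.25×10^23 W.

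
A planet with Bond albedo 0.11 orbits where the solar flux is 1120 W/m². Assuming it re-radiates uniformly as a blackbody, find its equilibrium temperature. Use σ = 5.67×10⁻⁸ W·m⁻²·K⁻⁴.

Power absorbed = (1−a)S·πR²; power emitted = 4πR²σT⁴. Equating and cancelling πR²:
T = ((1−a)S / 4σ)^(1/4) = (997 / (4 × 5.67×10⁻⁸))^(1/4) = (4.40×10^9)^(1/4).
T = 257 K.

T ≈ 257 K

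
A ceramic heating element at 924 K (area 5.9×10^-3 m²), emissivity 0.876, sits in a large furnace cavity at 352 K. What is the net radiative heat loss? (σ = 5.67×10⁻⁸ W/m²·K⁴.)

Q = εσA(T⁴ − T_s⁴). T⁴ − T_s⁴ = (924)⁴ − (352)⁴ = 7.29×10^11 − 1.54×10^10 = 7.14×10^11 K⁴.
Q = 0.876 × 5.67×10⁻⁸ × 5.90×10^-3 × 7.14×10^11 = 209 W.

Q ≈ 209 W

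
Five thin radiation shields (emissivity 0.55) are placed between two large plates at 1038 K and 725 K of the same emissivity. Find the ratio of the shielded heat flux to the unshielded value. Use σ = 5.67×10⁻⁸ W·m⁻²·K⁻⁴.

With N identical shields there are N+1 = 6 gaps in series, each with the same radiative resistance, so the flux falls to 1/(N+1) of its unshielded value.

ratio ≈ 0.167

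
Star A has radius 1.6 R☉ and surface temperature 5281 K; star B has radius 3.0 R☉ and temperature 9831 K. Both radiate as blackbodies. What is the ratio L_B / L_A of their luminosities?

L_B/L_A ≈ 42.2

L = 4πR²σT⁴ ∝ R²T⁴, so L_B/L_A = (3.0/1.6)² × (9831/5281)⁴ = 3.52 × 12.0 = 42.2.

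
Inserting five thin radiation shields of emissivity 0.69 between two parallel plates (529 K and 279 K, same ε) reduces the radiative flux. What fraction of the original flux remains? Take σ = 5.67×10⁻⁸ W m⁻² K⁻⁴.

With N identical shields there are N+1 = 6 gaps in series, each with the same radiative resistance, so the flux falls to 1/(N+1) of its unshielded value.

ratio ≈ 0.167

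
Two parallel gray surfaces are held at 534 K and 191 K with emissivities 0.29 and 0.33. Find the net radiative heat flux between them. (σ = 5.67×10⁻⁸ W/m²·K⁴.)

q ≈ 828 W/m²

For two large parallel gray plates, q = σ(T₁⁴ − T₂⁴) / (1/ε₁ + 1/ε₂ − 1).
1/ε₁ + 1/ε₂ − 1 = 1/0.29 + 1/0.33 − 1 = 5.479.
T₁⁴ − T₂⁴ = 8.13×10^10 − 1.33×10^9 = 8.00×10^10 K⁴.
q = 5.67×10⁻⁸ × 8.00×10^10 / 5.479 = 828 W/m².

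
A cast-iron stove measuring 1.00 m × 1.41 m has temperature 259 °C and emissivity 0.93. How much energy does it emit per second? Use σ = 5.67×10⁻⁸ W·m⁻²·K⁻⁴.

P ≈ 5960 W

A = 1.00 × 1.41 = 1.41 m².
259 °C = 532 K.
Stefan–Boltzmann: P = εσAT⁴ = 0.93 × 5.67×10⁻⁸ × 1.41 × (532)⁴ = 0.93 × 5.67×10⁻⁸ × 1.41 × 8.01×10^10.
P = 5960 W.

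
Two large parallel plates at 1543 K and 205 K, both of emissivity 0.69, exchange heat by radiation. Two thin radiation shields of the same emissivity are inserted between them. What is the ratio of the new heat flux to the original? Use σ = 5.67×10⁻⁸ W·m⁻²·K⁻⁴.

With N identical shields there are N+1 = 3 gaps in series, each with the same radiative resistance, so the flux falls to 1/(N+1) of its unshielded value.

ratio ≈ 0.333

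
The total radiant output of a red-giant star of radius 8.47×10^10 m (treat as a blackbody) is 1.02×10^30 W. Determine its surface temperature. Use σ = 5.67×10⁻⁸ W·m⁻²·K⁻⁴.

T ≈ 3760 K

A = 4πr² = 4π × (8.47×10^10)² = 9.02×10^22 m².
From P = σAT⁴, T = (P / σA)^(1/4) = (1.02×10^30 / (5.67×10⁻⁸ × 9.02×10^22))^(1/4).
T = (2.00×10^14)^(1/4) = 3760 K.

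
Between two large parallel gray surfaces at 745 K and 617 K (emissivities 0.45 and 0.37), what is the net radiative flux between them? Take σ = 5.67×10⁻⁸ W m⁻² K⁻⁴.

For two large parallel gray plates, q = σ(T₁⁴ − T₂⁴) / (1/ε₁ + 1/ε₂ − 1).
1/ε₁ + 1/ε₂ − 1 = 1/0.45 + 1/0.37 − 1 = 3.925.
T₁⁴ − T₂⁴ = 3.08×10^11 − 1.45×10^11 = 1.63×10^11 K⁴.
q = 5.67×10⁻⁸ × 1.63×10^11 / 3.925 = 2360 W/m².

q ≈ 2360 W/m²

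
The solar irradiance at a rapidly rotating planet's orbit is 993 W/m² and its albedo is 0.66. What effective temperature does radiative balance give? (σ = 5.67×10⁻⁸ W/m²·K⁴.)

Power absorbed = (1−a)S·πR²; power emitted = 4πR²σT⁴. Equating and cancelling πR²:
T = ((1−a)S / 4σ)^(1/4) = (338 / (4 × 5.67×10⁻⁸))^(1/4) = (1.49×10^9)^(1/4).
T = 196 K.

T ≈ 196 K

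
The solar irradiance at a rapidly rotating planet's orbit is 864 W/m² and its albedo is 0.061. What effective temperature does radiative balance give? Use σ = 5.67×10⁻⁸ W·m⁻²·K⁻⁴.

T ≈ 245 K

Power absorbed = (1−a)S·πR²; power emitted = 4πR²σT⁴. Equating and cancelling πR²:
T = ((1−a)S / 4σ)^(1/4) = (811 / (4 × 5.67×10⁻⁸))^(1/4) = (3.58×10^9)^(1/4).
T = 245 K.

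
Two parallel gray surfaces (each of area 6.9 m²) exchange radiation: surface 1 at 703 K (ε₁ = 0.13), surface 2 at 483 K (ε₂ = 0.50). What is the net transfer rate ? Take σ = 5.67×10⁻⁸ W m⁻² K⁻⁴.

For two large parallel gray plates, q = σ(T₁⁴ − T₂⁴) / (1/ε₁ + 1/ε₂ − 1).
1/ε₁ + 1/ε₂ − 1 = 1/0.13 + 1/0.50 − 1 = 8.692.
T₁⁴ − T₂⁴ = 2.44×10^11 − 5.44×10^10 = 1.90×10^11 K⁴.
q = 5.67×10⁻⁸ × 1.90×10^11 / 8.692 = 1240 W/m².
Q = q·A = 1240 × 6.9 = 8540 W.

Q ≈ 8540 W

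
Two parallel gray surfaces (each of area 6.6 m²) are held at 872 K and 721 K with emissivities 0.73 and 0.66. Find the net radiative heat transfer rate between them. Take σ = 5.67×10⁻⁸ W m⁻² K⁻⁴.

For two large parallel gray plates, q = σ(T₁⁴ − T₂⁴) / (1/ε₁ + 1/ε₂ − 1).
1/ε₁ + 1/ε₂ − 1 = 1/0.73 + 1/0.66 − 1 = 1.885.
T₁⁴ − T₂⁴ = 5.78×10^11 − 2.70×10^11 = 3.08×10^11 K⁴.
q = 5.67×10⁻⁸ × 3.08×10^11 / 1.885 = 9260 W/m².
Q = q·A = 9260 × 6.6 = 61100 W.

Q ≈ 61100 W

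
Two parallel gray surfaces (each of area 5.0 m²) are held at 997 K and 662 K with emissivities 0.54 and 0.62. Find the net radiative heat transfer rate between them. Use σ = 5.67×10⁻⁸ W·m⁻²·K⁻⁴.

For two large parallel gray plates, q = σ(T₁⁴ − T₂⁴) / (1/ε₁ + 1/ε₂ − 1).
1/ε₁ + 1/ε₂ − 1 = 1/0.54 + 1/0.62 − 1 = 2.465.
T₁⁴ − T₂⁴ = 9.88×10^11 − 1.92×10^11 = 7.96×10^11 K⁴.
q = 5.67×10⁻⁸ × 7.96×10^11 / 2.465 = 18300 W/m².
Q = q·A = 18300 × 5.0 = 91600 W.

Q ≈ 91600 W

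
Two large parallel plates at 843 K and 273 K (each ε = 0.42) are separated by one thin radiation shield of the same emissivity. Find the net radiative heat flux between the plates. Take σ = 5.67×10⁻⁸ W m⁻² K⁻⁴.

Each of the 2 gaps contributes resistance (2/ε − 1) = 2/0.42 − 1 = 3.762; total = 7.524.
q = σ(T₁⁴ − T₂⁴) / 7.524 = 5.67×10⁻⁸ × 4.99×10^11 / 7.524 = 3760 W/m².

q ≈ 3760 W/m²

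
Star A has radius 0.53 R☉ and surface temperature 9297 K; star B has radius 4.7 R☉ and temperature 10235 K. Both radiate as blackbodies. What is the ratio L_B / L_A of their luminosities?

L = 4πR²σT⁴ ∝ R²T⁴, so L_B/L_A = (4.7/0.53)² × (10235/9297)⁴ = 78.6 × 1.47 = 116.

L_B/L_A ≈ 116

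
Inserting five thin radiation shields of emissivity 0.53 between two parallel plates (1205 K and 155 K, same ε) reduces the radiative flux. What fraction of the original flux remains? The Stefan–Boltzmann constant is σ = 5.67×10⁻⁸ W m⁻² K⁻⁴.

With N identical shields there are N+1 = 6 gaps in series, each with the same radiative resistance, so the flux falls to 1/(N+1) of its unshielded value.

ratio ≈ 0.167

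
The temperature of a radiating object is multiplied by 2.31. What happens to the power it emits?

P ∝ T⁴, so the power scales as (2.31)⁴ = 28.5.

factor ≈ 28.5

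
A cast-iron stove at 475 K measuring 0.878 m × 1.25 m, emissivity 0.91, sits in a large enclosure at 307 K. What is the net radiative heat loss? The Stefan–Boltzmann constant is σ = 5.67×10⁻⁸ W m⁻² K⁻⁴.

Q ≈ 2380 W

A = 0.878 × 1.25 = 1.10 m².
Q = εσA(T⁴ − T_s⁴). T⁴ − T_s⁴ = (475)⁴ − (307)⁴ = 5.09×10^10 − 8.88×10^9 = 4.20×10^10 K⁴.
Q = 0.91 × 5.67×10⁻⁸ × 1.10 × 4.20×10^10 = 2380 W.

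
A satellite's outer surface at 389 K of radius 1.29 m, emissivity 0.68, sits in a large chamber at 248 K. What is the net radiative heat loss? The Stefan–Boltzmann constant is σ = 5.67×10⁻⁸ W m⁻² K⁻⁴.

A = 4πr² = 4π × (1.29)² = 20.9 m².
Q = εσA(T⁴ − T_s⁴). T⁴ − T_s⁴ = (389)⁴ − (248)⁴ = 2.29×10^10 − 3.78×10^9 = 1.91×10^10 K⁴.
Q = 0.68 × 5.67×10⁻⁸ × 20.9 × 1.91×10^10 = 15400 W.

Q ≈ 15400 W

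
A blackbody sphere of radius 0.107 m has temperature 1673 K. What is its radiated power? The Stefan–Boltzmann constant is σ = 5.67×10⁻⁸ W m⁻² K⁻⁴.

A = 4πr² = 4π × (0.107)² = 0.144 m².
P = σAT⁴ = 5.67×10⁻⁸ × 0.144 × (1673)⁴ = 5.67×10⁻⁸ × 0.144 × 7.83×10^12.
P = 63900 W.

P ≈ 63900 W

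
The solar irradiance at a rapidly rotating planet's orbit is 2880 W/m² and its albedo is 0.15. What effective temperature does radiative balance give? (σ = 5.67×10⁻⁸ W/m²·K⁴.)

Power absorbed = (1−a)S·πR²; power emitted = 4πR²σT⁴. Equating and cancelling πR²:
T = ((1−a)S / 4σ)^(1/4) = (2450 / (4 × 5.67×10⁻⁸))^(1/4) = (1.08×10^10)^(1/4).
T = 322 K.

T ≈ 322 K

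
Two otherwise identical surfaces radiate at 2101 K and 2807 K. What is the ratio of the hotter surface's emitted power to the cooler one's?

P ∝ T⁴, so the ratio is (2807/2101)⁴ = (1.336)⁴ = 3.19.

ratio ≈ 3.19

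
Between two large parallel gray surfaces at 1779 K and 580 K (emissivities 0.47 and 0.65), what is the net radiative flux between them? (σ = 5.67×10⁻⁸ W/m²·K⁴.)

q ≈ 2.11×10^5 W/m²

For two large parallel gray plates, q = σ(T₁⁴ − T₂⁴) / (1/ε₁ + 1/ε₂ − 1).
1/ε₁ + 1/ε₂ − 1 = 1/0.47 + 1/0.65 − 1 = 2.666.
T₁⁴ − T₂⁴ = 1.00×10^13 − 1.13×10^11 = 9.90×10^12 K⁴.
q = 5.67×10⁻⁸ × 9.90×10^12 / 2.666 = 2.11×10^5 W/m².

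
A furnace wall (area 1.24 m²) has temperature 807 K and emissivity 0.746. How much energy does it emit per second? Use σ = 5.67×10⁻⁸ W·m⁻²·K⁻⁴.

Stefan–Boltzmann: P = εσAT⁴ = 0.746 × 5.67×10⁻⁸ × 1.24 × (807)⁴ = 0.746 × 5.67×10⁻⁸ × 1.24 × 4.24×10^11.
P = 22200 W.

P ≈ 22200 W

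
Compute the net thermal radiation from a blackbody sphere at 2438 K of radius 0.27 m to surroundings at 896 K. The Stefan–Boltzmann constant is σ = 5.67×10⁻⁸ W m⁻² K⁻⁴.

Q ≈ 1.80×10^6 W

A = 4πr² = 4π × (0.27)² = 0.916 m².
Q = σA(T⁴ − T_s⁴). T⁴ − T_s⁴ = (2438)⁴ − (896)⁴ = 3.53×10^13 − 6.45×10^11 = 3.47×10^13 K⁴.
Q = 5.67×10⁻⁸ × 0.916 × 3.47×10^13 = 1.80×10^6 W.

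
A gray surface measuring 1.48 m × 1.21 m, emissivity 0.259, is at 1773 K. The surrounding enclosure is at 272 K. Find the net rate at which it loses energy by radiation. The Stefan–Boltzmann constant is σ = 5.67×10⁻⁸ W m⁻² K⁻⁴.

A = 1.48 × 1.21 = 1.79 m².
Q = εσA(T⁴ − T_s⁴). T⁴ − T_s⁴ = (1773)⁴ − (272)⁴ = 9.88×10^12 − 5.47×10^9 = 9.88×10^12 K⁴.
Q = 0.259 × 5.67×10⁻⁸ × 1.79 × 9.88×10^12 = 2.60×10^5 W.

Q ≈ 2.60×10^5 W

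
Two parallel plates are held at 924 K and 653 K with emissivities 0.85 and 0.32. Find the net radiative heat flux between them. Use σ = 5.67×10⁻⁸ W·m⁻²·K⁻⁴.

q ≈ 9400 W/m²

For two large parallel gray plates, q = σ(T₁⁴ − T₂⁴) / (1/ε₁ + 1/ε₂ − 1).
1/ε₁ + 1/ε₂ − 1 = 1/0.85 + 1/0.32 − 1 = 3.301.
T₁⁴ − T₂⁴ = 7.29×10^11 − 1.82×10^11 = 5.47×10^11 K⁴.
q = 5.67×10⁻⁸ × 5.47×10^11 / 3.301 = 9400 W/m².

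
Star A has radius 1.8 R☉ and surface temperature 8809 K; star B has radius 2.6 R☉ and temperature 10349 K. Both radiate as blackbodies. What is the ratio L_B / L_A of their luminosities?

L_B/L_A ≈ 3.97

L = 4πR²σT⁴ ∝ R²T⁴, so L_B/L_A = (2.6/1.8)² × (10349/8809)⁴ = 2.09 × 1.90 = 3.97.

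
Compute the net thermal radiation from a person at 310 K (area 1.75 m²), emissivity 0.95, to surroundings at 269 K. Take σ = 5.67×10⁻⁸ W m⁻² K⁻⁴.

Q ≈ 377 W

Q = εσA(T⁴ − T_s⁴). T⁴ − T_s⁴ = (310)⁴ − (269)⁴ = 9.24×10^9 − 5.24×10^9 = 4.00×10^9 K⁴.
Q = 0.95 × 5.67×10⁻⁸ × 1.75 × 4.00×10^9 = 377 W.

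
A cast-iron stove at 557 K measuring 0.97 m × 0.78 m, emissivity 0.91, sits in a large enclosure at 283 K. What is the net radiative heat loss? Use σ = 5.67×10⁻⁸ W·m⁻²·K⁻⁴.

A = 0.97 × 0.78 = 0.757 m².
Q = εσA(T⁴ − T_s⁴). T⁴ − T_s⁴ = (557)⁴ − (283)⁴ = 9.63×10^10 − 6.41×10^9 = 8.98×10^10 K⁴.
Q = 0.91 × 5.67×10⁻⁸ × 0.757 × 8.98×10^10 = 3510 W.

Q ≈ 3510 W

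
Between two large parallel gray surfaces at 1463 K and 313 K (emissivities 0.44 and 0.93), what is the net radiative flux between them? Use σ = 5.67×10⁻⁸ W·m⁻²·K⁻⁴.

For two large parallel gray plates, q = σ(T₁⁴ − T₂⁴) / (1/ε₁ + 1/ε₂ − 1).
1/ε₁ + 1/ε₂ − 1 = 1/0.44 + 1/0.93 − 1 = 2.348.
T₁⁴ − T₂⁴ = 4.58×10^12 − 9.60×10^9 = 4.57×10^12 K⁴.
q = 5.67×10⁻⁸ × 4.57×10^12 / 2.348 = 1.10×10^5 W/m².

q ≈ 1.10×10^5 W/m²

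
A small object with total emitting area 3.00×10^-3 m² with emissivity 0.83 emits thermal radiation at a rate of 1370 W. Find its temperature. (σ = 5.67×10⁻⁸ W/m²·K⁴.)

T ≈ 1760 K

From P = εσAT⁴, T = (P / εσA)^(1/4) = (1370 / (0.83 × 5.67×10⁻⁸ × 3.00×10^-3))^(1/4).
T = (9.70×10^12)^(1/4) = 1760 K.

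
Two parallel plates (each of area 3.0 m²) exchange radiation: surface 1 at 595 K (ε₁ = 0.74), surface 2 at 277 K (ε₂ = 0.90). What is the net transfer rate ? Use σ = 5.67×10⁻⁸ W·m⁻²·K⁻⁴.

For two large parallel gray plates, q = σ(T₁⁴ − T₂⁴) / (1/ε₁ + 1/ε₂ − 1).
1/ε₁ + 1/ε₂ − 1 = 1/0.74 + 1/0.90 − 1 = 1.462.
T₁⁴ − T₂⁴ = 1.25×10^11 − 5.89×10^9 = 1.19×10^11 K⁴.
q = 5.67×10⁻⁸ × 1.19×10^11 / 1.462 = 4630 W/m².
Q = q·A = 4630 × 3.0 = 13900 W.

Q ≈ 13900 W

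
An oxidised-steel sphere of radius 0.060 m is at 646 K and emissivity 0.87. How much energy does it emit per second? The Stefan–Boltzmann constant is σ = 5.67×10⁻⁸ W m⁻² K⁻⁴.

A = 4πr² = 4π × (0.060)² = 0.0452 m².
P = εσAT⁴ = 0.87 × 5.67×10⁻⁸ × 0.0452 × (646)⁴ = 0.87 × 5.67×10⁻⁸ × 0.0452 × 1.74×10^11.
P = 389 W.

P ≈ 389 W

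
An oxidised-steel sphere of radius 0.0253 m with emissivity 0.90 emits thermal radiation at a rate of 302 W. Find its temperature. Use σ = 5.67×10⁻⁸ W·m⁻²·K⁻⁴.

A = 4πr² = 4π × (0.0253)² = 8.04×10^-3 m².
From P = εσAT⁴, T = (P / εσA)^(1/4) = (302 / (0.90 × 5.67×10⁻⁸ × 8.04×10^-3))^(1/4).
T = (7.36×10^11)^(1/4) = 926 K.

T ≈ 926 K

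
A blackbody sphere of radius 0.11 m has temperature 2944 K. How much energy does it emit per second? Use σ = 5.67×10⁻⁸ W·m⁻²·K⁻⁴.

P ≈ 6.48×10^5 W

A = 4πr² = 4π × (0.11)² = 0.152 m².
P = σAT⁴ = 5.67×10⁻⁸ × 0.152 × (2944)⁴ = 5.67×10⁻⁸ × 0.152 × 7.51×10^13.
P = 6.48×10^5 W.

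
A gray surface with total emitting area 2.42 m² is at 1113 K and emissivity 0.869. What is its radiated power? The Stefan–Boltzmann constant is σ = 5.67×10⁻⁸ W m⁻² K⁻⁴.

P ≈ 1.83×10^5 W

P = εσAT⁴ = 0.869 × 5.67×10⁻⁸ × 2.42 × (1113)⁴ = 0.869 × 5.67×10⁻⁸ × 2.42 × 1.53×10^12.
P = 1.83×10^5 W.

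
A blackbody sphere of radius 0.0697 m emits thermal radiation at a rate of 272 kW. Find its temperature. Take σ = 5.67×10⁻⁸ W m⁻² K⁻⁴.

T ≈ 2980 K

A = 4πr² = 4π × (0.0697)² = 0.0610 m².
From P = σAT⁴, T = (P / σA)^(1/4) = (2.72×10^5 / (5.67×10⁻⁸ × 0.0610))^(1/4).
T = (7.86×10^13)^(1/4) = 2980 K.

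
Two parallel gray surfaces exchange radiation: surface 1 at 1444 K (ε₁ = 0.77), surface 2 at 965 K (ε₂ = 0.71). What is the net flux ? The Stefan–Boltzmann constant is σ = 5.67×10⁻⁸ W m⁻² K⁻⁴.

q ≈ 1.16×10^5 W/m²

For two large parallel gray plates, q = σ(T₁⁴ − T₂⁴) / (1/ε₁ + 1/ε₂ − 1).
1/ε₁ + 1/ε₂ − 1 = 1/0.77 + 1/0.71 − 1 = 1.707.
T₁⁴ − T₂⁴ = 4.35×10^12 − 8.67×10^11 = 3.48×10^12 K⁴.
q = 5.67×10⁻⁸ × 3.48×10^12 / 1.707 = 1.16×10^5 W/m².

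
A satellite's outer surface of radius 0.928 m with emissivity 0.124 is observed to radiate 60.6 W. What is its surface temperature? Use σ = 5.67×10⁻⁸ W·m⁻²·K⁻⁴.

T ≈ 168 K

A = 4πr² = 4π × (0.928)² = 10.8 m².
From P = εσAT⁴, T = (P / εσA)^(1/4) = (60.6 / (0.124 × 5.67×10⁻⁸ × 10.8))^(1/4).
T = (7.96×10^8)^(1/4) = 168 K.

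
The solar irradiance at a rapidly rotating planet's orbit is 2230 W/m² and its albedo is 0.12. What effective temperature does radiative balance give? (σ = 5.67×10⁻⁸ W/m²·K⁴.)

T ≈ 305 K

Power absorbed = (1−a)S·πR²; power emitted = 4πR²σT⁴. Equating and cancelling πR²:
T = ((1−a)S / 4σ)^(1/4) = (1960 / (4 × 5.67×10⁻⁸))^(1/4) = (8.65×10^9)^(1/4).
T = 305 K.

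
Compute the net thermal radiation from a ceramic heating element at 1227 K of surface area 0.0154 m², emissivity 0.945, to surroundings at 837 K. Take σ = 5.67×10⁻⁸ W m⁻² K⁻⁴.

Q = εσA(T⁴ − T_s⁴). T⁴ − T_s⁴ = (1227)⁴ − (837)⁴ = 2.27×10^12 − 4.91×10^11 = 1.78×10^12 K⁴.
Q = 0.945 × 5.67×10⁻⁸ × 0.0154 × 1.78×10^12 = 1470 W.

Q ≈ 1470 W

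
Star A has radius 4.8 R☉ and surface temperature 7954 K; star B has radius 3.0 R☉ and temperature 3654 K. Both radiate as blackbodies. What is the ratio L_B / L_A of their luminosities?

L = 4πR²σT⁴ ∝ R²T⁴, so L_B/L_A = (3.0/4.8)² × (3654/7954)⁴ = 0.391 × 0.0445 = 0.0174.

L_B/L_A ≈ 0.0174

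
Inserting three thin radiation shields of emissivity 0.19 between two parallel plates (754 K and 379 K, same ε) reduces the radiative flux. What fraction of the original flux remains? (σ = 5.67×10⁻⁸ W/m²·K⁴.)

ratio ≈ 0.250

With N identical shields there are N+1 = 4 gaps in series, each with the same radiative resistance, so the flux falls to 1/(N+1) of its unshielded value.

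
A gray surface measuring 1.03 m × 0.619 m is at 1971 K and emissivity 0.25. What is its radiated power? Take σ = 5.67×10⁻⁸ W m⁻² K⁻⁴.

P ≈ 1.36×10^5 W

A = 1.03 × 0.619 = 0.638 m².
P = εσAT⁴ = 0.25 × 5.67×10⁻⁸ × 0.638 × (1971)⁴ = 0.25 × 5.67×10⁻⁸ × 0.638 × 1.51×10^13.
P = 1.36×10^5 W.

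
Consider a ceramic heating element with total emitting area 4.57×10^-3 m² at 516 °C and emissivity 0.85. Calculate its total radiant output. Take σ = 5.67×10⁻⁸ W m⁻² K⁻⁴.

P ≈ 85.4 W

516 °C = 789 K.
P = εσAT⁴ = 0.85 × 5.67×10⁻⁸ × 4.57×10^-3 × (789)⁴ = 0.85 × 5.67×10⁻⁸ × 4.57×10^-3 × 3.88×10^11.
P = 85.4 W.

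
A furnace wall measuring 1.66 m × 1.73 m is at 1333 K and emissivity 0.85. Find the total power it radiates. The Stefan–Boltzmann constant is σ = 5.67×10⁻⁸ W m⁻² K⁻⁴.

A = 1.66 × 1.73 = 2.87 m².
Stefan–Boltzmann: P = εσAT⁴ = 0.85 × 5.67×10⁻⁸ × 2.87 × (1333)⁴ = 0.85 × 5.67×10⁻⁸ × 2.87 × 3.16×10^12.
P = 4.37×10^5 W.

P ≈ 4.37×10^5 W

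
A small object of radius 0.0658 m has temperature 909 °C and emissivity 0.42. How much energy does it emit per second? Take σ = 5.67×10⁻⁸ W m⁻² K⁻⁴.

P ≈ 2530 W

A = 4πr² = 4π × (0.0658)² = 0.0544 m².
909 °C = 1182 K.
P = εσAT⁴ = 0.42 × 5.67×10⁻⁸ × 0.0544 × (1182)⁴ = 0.42 × 5.67×10⁻⁸ × 0.0544 × 1.95×10^12.
P = 2530 W.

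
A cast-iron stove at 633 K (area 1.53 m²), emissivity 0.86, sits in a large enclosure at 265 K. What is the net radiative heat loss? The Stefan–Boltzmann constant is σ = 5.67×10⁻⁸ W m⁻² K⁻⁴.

Q ≈ 11600 W

Q = εσA(T⁴ − T_s⁴). T⁴ − T_s⁴ = (633)⁴ − (265)⁴ = 1.61×10^11 − 4.93×10^9 = 1.56×10^11 K⁴.
Q = 0.86 × 5.67×10⁻⁸ × 1.53 × 1.56×10^11 = 11600 W.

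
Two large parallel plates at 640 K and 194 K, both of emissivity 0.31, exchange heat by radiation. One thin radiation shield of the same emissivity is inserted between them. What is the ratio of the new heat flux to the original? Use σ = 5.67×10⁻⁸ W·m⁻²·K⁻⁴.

With N identical shields there are N+1 = 2 gaps in series, each with the same radiative resistance, so the flux falls to 1/(N+1) of its unshielded value.

ratio ≈ 0.500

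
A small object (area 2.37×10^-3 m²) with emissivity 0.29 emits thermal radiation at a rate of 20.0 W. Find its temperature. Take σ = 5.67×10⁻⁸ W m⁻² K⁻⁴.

T ≈ 846 K

From P = εσAT⁴, T = (P / εσA)^(1/4) = (20.0 / (0.29 × 5.67×10⁻⁸ × 2.37×10^-3))^(1/4).
T = (5.13×10^11)^(1/4) = 846 K.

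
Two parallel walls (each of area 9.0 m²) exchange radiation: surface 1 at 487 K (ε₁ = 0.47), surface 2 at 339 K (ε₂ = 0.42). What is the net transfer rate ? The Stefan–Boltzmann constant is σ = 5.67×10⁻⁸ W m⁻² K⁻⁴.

For two large parallel gray plates, q = σ(T₁⁴ − T₂⁴) / (1/ε₁ + 1/ε₂ − 1).
1/ε₁ + 1/ε₂ − 1 = 1/0.47 + 1/0.42 − 1 = 3.509.
T₁⁴ − T₂⁴ = 5.62×10^10 − 1.32×10^10 = 4.30×10^10 K⁴.
q = 5.67×10⁻⁸ × 4.30×10^10 / 3.509 = 696 W/m².
Q = q·A = 696 × 9.0 = 6260 W.

Q ≈ 6260 W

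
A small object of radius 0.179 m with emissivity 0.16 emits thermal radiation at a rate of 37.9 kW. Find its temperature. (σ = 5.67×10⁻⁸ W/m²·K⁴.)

A = 4πr² = 4π × (0.179)² = 0.403 m².
From P = εσAT⁴, T = (P / εσA)^(1/4) = (37900 / (0.16 × 5.67×10⁻⁸ × 0.403))^(1/4).
T = (1.04×10^13)^(1/4) = 1790 K.

T ≈ 1790 K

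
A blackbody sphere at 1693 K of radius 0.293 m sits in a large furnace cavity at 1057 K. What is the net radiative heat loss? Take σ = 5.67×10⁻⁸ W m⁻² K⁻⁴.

Q ≈ 4.26×10^5 W

A = 4πr² = 4π × (0.293)² = 1.08 m².
Q = σA(T⁴ − T_s⁴). T⁴ − T_s⁴ = (1693)⁴ − (1057)⁴ = 8.22×10^12 − 1.25×10^12 = 6.97×10^12 K⁴.
Q = 5.67×10⁻⁸ × 1.08 × 6.97×10^12 = 4.26×10^5 W.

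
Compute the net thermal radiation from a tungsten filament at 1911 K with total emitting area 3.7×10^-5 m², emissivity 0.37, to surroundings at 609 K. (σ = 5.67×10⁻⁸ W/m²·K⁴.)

Q ≈ 10.2 W

Q = εσA(T⁴ − T_s⁴). T⁴ − T_s⁴ = (1911)⁴ − (609)⁴ = 1.33×10^13 − 1.38×10^11 = 1.32×10^13 K⁴.
Q = 0.37 × 5.67×10⁻⁸ × 3.70×10^-5 × 1.32×10^13 = 10.2 W.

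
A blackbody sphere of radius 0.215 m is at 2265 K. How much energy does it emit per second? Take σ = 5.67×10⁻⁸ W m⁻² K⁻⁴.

A = 4πr² = 4π × (0.215)² = 0.581 m².
P = σAT⁴ = 5.67×10⁻⁸ × 0.581 × (2265)⁴ = 5.67×10⁻⁸ × 0.581 × 2.63×10^13.
P = 8.67×10^5 W.

P ≈ 8.67×10^5 W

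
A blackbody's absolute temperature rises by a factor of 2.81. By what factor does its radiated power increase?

P ∝ T⁴, so the power scales as (2.81)⁴ = 62.3.

factor ≈ 62.3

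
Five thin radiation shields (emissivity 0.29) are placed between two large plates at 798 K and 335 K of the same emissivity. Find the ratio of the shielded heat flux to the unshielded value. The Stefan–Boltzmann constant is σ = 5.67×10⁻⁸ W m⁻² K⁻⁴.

ratio ≈ 0.167

With N identical shields there are N+1 = 6 gaps in series, each with the same radiative resistance, so the flux falls to 1/(N+1) of its unshielded value.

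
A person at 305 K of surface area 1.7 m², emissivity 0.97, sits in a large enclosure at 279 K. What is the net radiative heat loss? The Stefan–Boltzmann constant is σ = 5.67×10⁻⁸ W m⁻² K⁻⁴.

Q ≈ 243 W

Q = εσA(T⁴ − T_s⁴). T⁴ − T_s⁴ = (305)⁴ − (279)⁴ = 8.65×10^9 − 6.06×10^9 = 2.59×10^9 K⁴.
Q = 0.97 × 5.67×10⁻⁸ × 1.70 × 2.59×10^9 = 243 W.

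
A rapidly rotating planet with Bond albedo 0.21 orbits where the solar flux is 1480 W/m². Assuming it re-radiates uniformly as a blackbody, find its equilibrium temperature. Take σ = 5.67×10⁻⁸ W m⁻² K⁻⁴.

T ≈ 268 K

Power absorbed = (1−a)S·πR²; power emitted = 4πR²σT⁴. Equating and cancelling πR²:
T = ((1−a)S / 4σ)^(1/4) = (1170 / (4 × 5.67×10⁻⁸))^(1/4) = (5.16×10^9)^(1/4).
T = 268 K.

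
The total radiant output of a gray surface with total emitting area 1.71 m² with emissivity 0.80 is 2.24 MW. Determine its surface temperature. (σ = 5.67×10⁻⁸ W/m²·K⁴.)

T ≈ 2320 K

From P = εσAT⁴, T = (P / εσA)^(1/4) = (2.24×10^6 / (0.80 × 5.67×10⁻⁸ × 1.71))^(1/4).
T = (2.89×10^13)^(1/4) = 2320 K.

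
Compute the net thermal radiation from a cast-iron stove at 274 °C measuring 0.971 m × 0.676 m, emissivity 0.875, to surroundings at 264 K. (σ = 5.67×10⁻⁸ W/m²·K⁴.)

A = 0.971 × 0.676 = 0.656 m².
Convert: 274 °C = 547 K.
Q = εσA(T⁴ − T_s⁴). T⁴ − T_s⁴ = (547)⁴ − (264)⁴ = 8.95×10^10 − 4.86×10^9 = 8.47×10^10 K⁴.
Q = 0.875 × 5.67×10⁻⁸ × 0.656 × 8.47×10^10 = 2760 W.

Q ≈ 2760 W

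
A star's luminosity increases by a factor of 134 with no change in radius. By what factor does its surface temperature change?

factor ≈ 3.40

P ∝ T⁴ ⇒ T ∝ P^(1/4), so T scales by (134)^(1/4) = 3.40.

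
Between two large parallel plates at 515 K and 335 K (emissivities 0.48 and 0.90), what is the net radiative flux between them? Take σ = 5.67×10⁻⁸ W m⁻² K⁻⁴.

For two large parallel gray plates, q = σ(T₁⁴ − T₂⁴) / (1/ε₁ + 1/ε₂ − 1).
1/ε₁ + 1/ε₂ − 1 = 1/0.48 + 1/0.90 − 1 = 2.194.
T₁⁴ − T₂⁴ = 7.03×10^10 − 1.26×10^10 = 5.77×10^10 K⁴.
q = 5.67×10⁻⁸ × 5.77×10^10 / 2.194 = 1490 W/m².

q ≈ 1490 W/m²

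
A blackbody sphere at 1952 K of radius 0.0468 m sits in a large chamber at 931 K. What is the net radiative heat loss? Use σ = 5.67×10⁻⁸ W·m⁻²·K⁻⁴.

Q ≈ 21500 W

A = 4πr² = 4π × (0.0468)² = 0.0275 m².
Q = σA(T⁴ − T_s⁴). T⁴ − T_s⁴ = (1952)⁴ − (931)⁴ = 1.45×10^13 − 7.51×10^11 = 1.38×10^13 K⁴.
Q = 5.67×10⁻⁸ × 0.0275 × 1.38×10^13 = 21500 W.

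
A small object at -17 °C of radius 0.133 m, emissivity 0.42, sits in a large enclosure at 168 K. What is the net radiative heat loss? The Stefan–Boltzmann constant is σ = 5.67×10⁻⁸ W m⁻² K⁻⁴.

Q ≈ 18.5 W

A = 4πr² = 4π × (0.133)² = 0.222 m².
Convert: -17 °C = 256 K.
Q = εσA(T⁴ − T_s⁴). T⁴ − T_s⁴ = (256)⁴ − (168)⁴ = 4.29×10^9 − 7.97×10^8 = 3.50×10^9 K⁴.
Q = 0.42 × 5.67×10⁻⁸ × 0.222 × 3.50×10^9 = 18.5 W.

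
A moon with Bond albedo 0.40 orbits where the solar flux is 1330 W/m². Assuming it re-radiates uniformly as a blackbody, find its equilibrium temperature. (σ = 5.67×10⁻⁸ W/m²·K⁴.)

T ≈ 244 K

Power absorbed = (1−a)S·πR²; power emitted = 4πR²σT⁴. Equating and cancelling πR²:
T = ((1−a)S / 4σ)^(1/4) = (798 / (4 × 5.67×10⁻⁸))^(1/4) = (3.52×10^9)^(1/4).
T = 244 K.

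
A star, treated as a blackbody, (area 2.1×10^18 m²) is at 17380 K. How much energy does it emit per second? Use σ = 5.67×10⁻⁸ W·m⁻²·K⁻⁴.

P ≈ 1.09×10^28 W

P = σAT⁴ = 5.67×10⁻⁸ × 2.10×10^18 × (17380)⁴ = 5.67×10⁻⁸ × 2.10×10^18 × 9.12×10^16.
P = 1.09×10^28 W.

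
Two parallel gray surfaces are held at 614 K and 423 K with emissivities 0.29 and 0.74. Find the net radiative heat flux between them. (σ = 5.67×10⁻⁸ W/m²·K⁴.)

For two large parallel gray plates, q = σ(T₁⁴ − T₂⁴) / (1/ε₁ + 1/ε₂ − 1).
1/ε₁ + 1/ε₂ − 1 = 1/0.29 + 1/0.74 − 1 = 3.800.
T₁⁴ − T₂⁴ = 1.42×10^11 − 3.20×10^10 = 1.10×10^11 K⁴.
q = 5.67×10⁻⁸ × 1.10×10^11 / 3.800 = 1640 W/m².

q ≈ 1640 W/m²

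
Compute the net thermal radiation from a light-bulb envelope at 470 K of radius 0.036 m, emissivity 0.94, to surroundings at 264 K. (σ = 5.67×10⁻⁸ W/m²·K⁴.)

Q ≈ 38.1 W

A = 4πr² = 4π × (0.036)² = 0.0163 m².
Q = εσA(T⁴ − T_s⁴). T⁴ − T_s⁴ = (470)⁴ − (264)⁴ = 4.88×10^10 − 4.86×10^9 = 4.39×10^10 K⁴.
Q = 0.94 × 5.67×10⁻⁸ × 0.0163 × 4.39×10^10 = 38.1 W.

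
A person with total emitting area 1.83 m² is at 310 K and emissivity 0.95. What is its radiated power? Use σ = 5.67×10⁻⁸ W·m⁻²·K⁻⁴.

P ≈ 910 W

P = εσAT⁴ = 0.95 × 5.67×10⁻⁸ × 1.83 × (310)⁴ = 0.95 × 5.67×10⁻⁸ × 1.83 × 9.24×10^9.
P = 910 W.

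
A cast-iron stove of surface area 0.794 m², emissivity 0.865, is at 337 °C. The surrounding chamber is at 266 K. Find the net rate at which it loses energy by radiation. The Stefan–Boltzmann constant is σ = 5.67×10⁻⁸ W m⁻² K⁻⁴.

Q ≈ 5200 W

Convert: 337 °C = 610 K.
Q = εσA(T⁴ − T_s⁴). T⁴ − T_s⁴ = (610)⁴ − (266)⁴ = 1.38×10^11 − 5.01×10^9 = 1.33×10^11 K⁴.
Q = 0.865 × 5.67×10⁻⁸ × 0.794 × 1.33×10^11 = 5200 W.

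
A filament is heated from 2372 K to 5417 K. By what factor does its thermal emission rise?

P ∝ T⁴, so the ratio is (5417/2372)⁴ = (2.284)⁴ = 27.2.

ratio ≈ 27.2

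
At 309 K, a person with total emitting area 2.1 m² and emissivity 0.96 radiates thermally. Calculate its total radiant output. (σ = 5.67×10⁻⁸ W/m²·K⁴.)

P ≈ 1040 W

P = εσAT⁴ = 0.96 × 5.67×10⁻⁸ × 2.10 × (309)⁴ = 0.96 × 5.67×10⁻⁸ × 2.10 × 9.12×10^9.
P = 1040 W.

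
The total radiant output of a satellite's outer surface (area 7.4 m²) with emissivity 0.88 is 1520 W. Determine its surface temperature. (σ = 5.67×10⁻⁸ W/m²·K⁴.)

T ≈ 253 K

From P = εσAT⁴, T = (P / εσA)^(1/4) = (1520 / (0.88 × 5.67×10⁻⁸ × 7.40))^(1/4).
T = (4.12×10^9)^(1/4) = 253 K.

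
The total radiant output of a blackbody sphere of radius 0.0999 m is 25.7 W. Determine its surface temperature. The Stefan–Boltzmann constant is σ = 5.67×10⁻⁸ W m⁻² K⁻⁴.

A = 4πr² = 4π × (0.0999)² = 0.125 m².
From P = σAT⁴, T = (P / σA)^(1/4) = (25.7 / (5.67×10⁻⁸ × 0.125))^(1/4).
T = (3.61×10^9)^(1/4) = 245 K.

T ≈ 245 K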